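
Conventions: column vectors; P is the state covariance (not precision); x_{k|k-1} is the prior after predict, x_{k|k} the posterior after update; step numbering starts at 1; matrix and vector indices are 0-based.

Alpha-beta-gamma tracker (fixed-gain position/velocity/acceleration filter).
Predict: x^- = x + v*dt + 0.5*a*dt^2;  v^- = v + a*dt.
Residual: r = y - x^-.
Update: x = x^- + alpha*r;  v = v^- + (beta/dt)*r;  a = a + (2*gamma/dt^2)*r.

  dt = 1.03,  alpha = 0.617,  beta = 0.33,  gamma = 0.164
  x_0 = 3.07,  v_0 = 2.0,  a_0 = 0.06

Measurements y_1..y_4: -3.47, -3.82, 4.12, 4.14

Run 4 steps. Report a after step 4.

step 1: x_pred=5.1618  r=-8.6318  x^+=-0.1640  v^+=-0.7037  a^+=-2.6087
step 2: x_pred=-2.2727  r=-1.5473  x^+=-3.2274  v^+=-3.8865  a^+=-3.0871
step 3: x_pred=-8.8680  r=12.9880  x^+=-0.8544  v^+=-2.9050  a^+=0.9284
step 4: x_pred=-3.3541  r=7.4941  x^+=1.2698  v^+=0.4523  a^+=3.2454

a_post = 3.2454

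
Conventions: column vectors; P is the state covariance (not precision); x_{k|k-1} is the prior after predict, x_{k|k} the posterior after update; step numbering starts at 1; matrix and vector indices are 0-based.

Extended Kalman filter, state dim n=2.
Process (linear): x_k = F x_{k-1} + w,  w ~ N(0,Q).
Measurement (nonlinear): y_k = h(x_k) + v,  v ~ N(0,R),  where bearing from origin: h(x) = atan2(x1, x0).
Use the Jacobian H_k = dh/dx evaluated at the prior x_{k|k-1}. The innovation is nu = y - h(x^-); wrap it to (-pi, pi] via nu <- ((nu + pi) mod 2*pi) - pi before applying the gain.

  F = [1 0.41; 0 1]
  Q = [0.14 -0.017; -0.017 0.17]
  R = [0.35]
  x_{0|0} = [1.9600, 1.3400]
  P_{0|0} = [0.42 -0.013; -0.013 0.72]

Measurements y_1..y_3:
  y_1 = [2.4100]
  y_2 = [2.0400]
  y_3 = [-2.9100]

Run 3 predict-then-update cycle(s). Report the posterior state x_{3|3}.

step 1: x^-=[2.5094, 1.3400]  P^-=[0.6704 0.2652; 0.2652 0.8900]  H_jac=[-0.1656 0.3101]  S=[0.4267]  K=[-0.0674; 0.5438]  nu=[1.9195]  x^+=[2.3800, 2.3839]  P^+=[0.6684 0.2808; 0.2808 0.7638]
step 2: x^-=[3.3574, 2.3839]  P^-=[1.1671 0.5770; 0.5770 0.9338]  H_jac=[-0.1406 0.1980]  S=[0.3776]  K=[-0.1320; 0.2749]  nu=[1.4226]  x^+=[3.1696, 2.7749]  P^+=[1.1605 0.5907; 0.5907 0.9053]
step 3: x^-=[4.3073, 2.7749]  P^-=[1.9371 0.9449; 0.9449 1.0753]  H_jac=[-0.1057 0.1641]  S=[0.3678]  K=[-0.1352; 0.2081]  nu=[2.8009]  x^+=[3.9287, 3.3578]  P^+=[1.9304 0.9552; 0.9552 1.0593]

x_post = [3.9287, 3.3578]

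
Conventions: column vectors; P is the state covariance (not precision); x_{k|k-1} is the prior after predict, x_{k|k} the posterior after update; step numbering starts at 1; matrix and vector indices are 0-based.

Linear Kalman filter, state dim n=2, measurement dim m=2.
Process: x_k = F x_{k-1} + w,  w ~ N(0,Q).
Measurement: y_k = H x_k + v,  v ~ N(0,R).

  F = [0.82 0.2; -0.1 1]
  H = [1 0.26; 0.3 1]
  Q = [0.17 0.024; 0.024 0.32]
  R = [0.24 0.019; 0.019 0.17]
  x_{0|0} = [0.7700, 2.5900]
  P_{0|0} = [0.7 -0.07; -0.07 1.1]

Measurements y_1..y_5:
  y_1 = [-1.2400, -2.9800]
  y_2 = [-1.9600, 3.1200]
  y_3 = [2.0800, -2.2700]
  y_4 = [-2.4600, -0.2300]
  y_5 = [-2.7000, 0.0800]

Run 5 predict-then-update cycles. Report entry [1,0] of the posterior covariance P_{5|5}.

P_post[1,0] = -0.0355

step 1: x^-=[1.1494, 2.5130]  P^-=[0.6617 0.1306; 0.1306 1.4410]  S=[1.0670 0.7330; 0.7330 1.7489]  K=[0.7340 -0.1194; -0.1514 0.9098]  nu=[-3.0428, -5.8378]  x^+=[-0.3868, -2.3375]  P^+=[0.1904 -0.0635; -0.0635 0.1708]
step 2: x^-=[-0.7847, -2.2988]  P^-=[0.2840 -0.0082; -0.0082 0.5054]  S=[0.5539 0.2268; 0.2268 0.6961]  K=[0.5350 -0.0637; -0.0847 0.7502]  nu=[-0.5776, 5.6542]  x^+=[-1.4537, 1.9918]  P^+=[0.1381 -0.0421; -0.0421 0.1386]
step 3: x^-=[-0.7937, 2.1372]  P^-=[0.2546 0.0067; 0.0067 0.4684]  S=[0.5298 0.2244; 0.2244 0.6653]  K=[0.5028 -0.0447; -0.0664 0.7294]  nu=[2.3180, -4.1691]  x^+=[0.5583, -1.0578]  P^+=[0.1294 -0.0369; -0.0369 0.1338]
step 4: x^-=[0.2462, -1.1136]  P^-=[0.2503 0.0106; 0.0106 0.4625]  S=[0.5271 0.2258; 0.2258 0.6614]  K=[0.4973 -0.0402; -0.0624 0.7254]  nu=[-2.4167, 0.8097]  x^+=[-0.9881, -0.3754]  P^+=[0.1279 -0.0357; -0.0357 0.1329]
step 5: x^-=[-0.8853, -0.2765]  P^-=[0.2496 0.0115; 0.0115 0.4613]  S=[0.5267 0.2262; 0.2262 0.6606]  K=[0.4963 -0.0392; -0.0616 0.7246]  nu=[-1.7428, 0.6221]  x^+=[-1.7747, 0.2817]  P^+=[0.1276 -0.0355; -0.0355 0.1327]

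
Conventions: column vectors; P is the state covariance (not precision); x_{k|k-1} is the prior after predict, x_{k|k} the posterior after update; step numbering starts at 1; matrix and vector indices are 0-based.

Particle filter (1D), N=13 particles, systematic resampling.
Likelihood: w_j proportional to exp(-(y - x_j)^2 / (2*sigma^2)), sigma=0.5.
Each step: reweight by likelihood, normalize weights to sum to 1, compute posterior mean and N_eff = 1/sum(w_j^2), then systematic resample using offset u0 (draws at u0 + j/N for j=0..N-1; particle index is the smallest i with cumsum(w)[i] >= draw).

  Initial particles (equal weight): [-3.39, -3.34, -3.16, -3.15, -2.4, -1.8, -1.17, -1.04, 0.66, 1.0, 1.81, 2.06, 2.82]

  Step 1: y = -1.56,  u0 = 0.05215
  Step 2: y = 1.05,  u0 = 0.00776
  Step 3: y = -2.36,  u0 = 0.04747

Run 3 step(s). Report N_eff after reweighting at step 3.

N_eff = 11.7158

step 1: w=[0.0005, 0.0007, 0.0024, 0.0026, 0.0987, 0.3607, 0.2986, 0.2357, 0.0000, 0.0000, 0.0000, 0.0000, 0.0000]  mean=-1.5006  Neff=3.5135  idx=[4, 5, 5, 5, 5, 5, 6, 6, 6, 6, 7, 7, 7]
step 2: w=[0.0000, 0.0001, 0.0001, 0.0001, 0.0001, 0.0001, 0.0757, 0.0757, 0.0757, 0.0757, 0.2322, 0.2322, 0.2322]  mean=-1.0799  Neff=5.4158  idx=[6, 7, 8, 9, 10, 10, 10, 11, 11, 11, 12, 12, 12]
step 3: w=[0.1151, 0.1151, 0.1151, 0.1151, 0.0599, 0.0599, 0.0599, 0.0599, 0.0599, 0.0599, 0.0599, 0.0599, 0.0599]  mean=-1.0999  Neff=11.7158  idx=[0, 1, 1, 2, 3, 3, 4, 6, 7, 8, 9, 11, 12]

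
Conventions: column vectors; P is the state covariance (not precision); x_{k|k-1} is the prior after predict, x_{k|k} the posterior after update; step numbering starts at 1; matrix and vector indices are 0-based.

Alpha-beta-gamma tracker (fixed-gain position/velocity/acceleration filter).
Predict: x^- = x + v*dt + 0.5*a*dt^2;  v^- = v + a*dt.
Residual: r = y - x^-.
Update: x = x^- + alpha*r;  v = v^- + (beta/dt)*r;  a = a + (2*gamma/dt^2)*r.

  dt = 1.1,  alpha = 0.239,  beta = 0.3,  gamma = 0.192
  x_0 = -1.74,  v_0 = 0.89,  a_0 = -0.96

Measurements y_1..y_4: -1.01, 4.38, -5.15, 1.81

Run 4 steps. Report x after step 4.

x_post = -0.0832

step 1: x_pred=-1.3418  r=0.3318  x^+=-1.2625  v^+=-0.0755  a^+=-0.8547
step 2: x_pred=-1.8627  r=6.2427  x^+=-0.3707  v^+=0.6869  a^+=1.1264
step 3: x_pred=1.0664  r=-6.2164  x^+=-0.4193  v^+=0.2306  a^+=-0.8464
step 4: x_pred=-0.6778  r=2.4878  x^+=-0.0832  v^+=-0.0220  a^+=-0.0569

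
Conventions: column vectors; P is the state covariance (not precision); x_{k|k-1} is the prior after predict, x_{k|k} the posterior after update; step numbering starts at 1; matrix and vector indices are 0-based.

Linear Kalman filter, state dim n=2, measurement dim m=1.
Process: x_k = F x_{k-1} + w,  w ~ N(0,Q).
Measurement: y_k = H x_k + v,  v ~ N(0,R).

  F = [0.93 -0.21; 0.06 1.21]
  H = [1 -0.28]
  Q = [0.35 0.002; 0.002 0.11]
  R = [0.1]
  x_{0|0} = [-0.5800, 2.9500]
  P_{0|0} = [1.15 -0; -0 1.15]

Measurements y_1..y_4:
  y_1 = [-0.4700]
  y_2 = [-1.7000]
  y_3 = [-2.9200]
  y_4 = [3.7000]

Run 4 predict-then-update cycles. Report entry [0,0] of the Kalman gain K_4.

step 1: x^-=[-1.1589, 3.5347]  P^-=[1.3954 -0.2260; -0.2260 1.7979]  S=[1.7629]  K=[0.8274; -0.4138]  nu=[1.6786]  x^+=[0.2300, 2.8401]  P^+=[0.1884 0.3775; 0.3775 1.4960]
step 2: x^-=[-0.3825, 3.4504]  P^-=[0.4315 0.0524; 0.0524 2.3558]  S=[0.6868]  K=[0.6069; -0.8840]  nu=[-0.3514]  x^+=[-0.5958, 3.7610]  P^+=[0.1785 0.4209; 0.4209 1.8190]
step 3: x^-=[-1.3439, 4.5151]  P^-=[0.4202 0.0181; 0.0181 2.8350]  S=[0.7324]  K=[0.5669; -1.0592]  nu=[-0.3119]  x^+=[-1.5207, 4.8454]  P^+=[0.1849 0.4578; 0.4578 2.0134]
step 4: x^-=[-2.4318, 5.7717]  P^-=[0.4199 0.0101; 0.0101 3.1250]  S=[0.7592]  K=[0.5493; -1.1392]  nu=[7.7479]  x^+=[1.8242, -3.0545]  P^+=[0.1908 0.4852; 0.4852 2.1398]

K[0,0] = 0.5493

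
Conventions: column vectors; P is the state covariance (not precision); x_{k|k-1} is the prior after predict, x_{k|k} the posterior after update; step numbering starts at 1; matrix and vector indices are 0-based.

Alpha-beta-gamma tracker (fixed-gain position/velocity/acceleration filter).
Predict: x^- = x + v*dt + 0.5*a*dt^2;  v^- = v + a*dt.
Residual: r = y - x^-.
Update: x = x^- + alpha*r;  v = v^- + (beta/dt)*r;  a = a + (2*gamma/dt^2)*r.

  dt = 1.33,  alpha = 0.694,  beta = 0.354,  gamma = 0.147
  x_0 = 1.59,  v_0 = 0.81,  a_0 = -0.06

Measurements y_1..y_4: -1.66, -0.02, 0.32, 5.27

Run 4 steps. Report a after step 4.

a_post = 1.1125

step 1: x_pred=2.6142  r=-4.2742  x^+=-0.3521  v^+=-0.4075  a^+=-0.7704
step 2: x_pred=-1.5754  r=1.5554  x^+=-0.4959  v^+=-1.0181  a^+=-0.5119
step 3: x_pred=-2.3028  r=2.6228  x^+=-0.4826  v^+=-1.0008  a^+=-0.0760
step 4: x_pred=-1.8808  r=7.1508  x^+=3.0818  v^+=0.8014  a^+=1.1125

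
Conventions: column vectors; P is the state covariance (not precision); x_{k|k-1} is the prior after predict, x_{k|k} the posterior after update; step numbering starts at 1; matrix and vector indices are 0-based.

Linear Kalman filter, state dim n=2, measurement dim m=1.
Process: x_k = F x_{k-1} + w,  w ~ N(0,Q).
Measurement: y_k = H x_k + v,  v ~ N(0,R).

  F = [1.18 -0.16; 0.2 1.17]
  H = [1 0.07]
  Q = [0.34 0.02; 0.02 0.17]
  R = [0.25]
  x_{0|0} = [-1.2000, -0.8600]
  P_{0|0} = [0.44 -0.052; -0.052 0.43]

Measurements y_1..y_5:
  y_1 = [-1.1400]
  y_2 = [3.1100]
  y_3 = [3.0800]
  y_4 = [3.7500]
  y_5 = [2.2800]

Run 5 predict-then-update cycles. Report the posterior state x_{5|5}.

step 1: x^-=[-1.2784, -1.2462]  P^-=[0.9833 -0.0268; -0.0268 0.7519]  S=[1.2332]  K=[0.7958; 0.0210]  nu=[0.2256]  x^+=[-1.0988, -1.2415]  P^+=[0.2023 -0.0474; -0.0474 0.7513]
step 2: x^-=[-1.0980, -1.6723]  P^-=[0.6588 -0.1368; -0.1368 1.1845]  S=[0.8954]  K=[0.7250; -0.0602]  nu=[4.3251]  x^+=[2.0377, -1.9325]  P^+=[0.1881 -0.0977; -0.0977 1.1812]
step 3: x^-=[2.7137, -1.8535]  P^-=[0.6690 -0.2885; -0.2885 1.7487]  S=[0.8872]  K=[0.7313; -0.1872]  nu=[0.4960]  x^+=[3.0765, -1.9463]  P^+=[0.1945 -0.1670; -0.1670 1.7176]
step 4: x^-=[3.9416, -1.6619]  P^-=[0.7179 -0.4809; -0.4809 2.4509]  S=[0.9126]  K=[0.7498; -0.3390]  nu=[-0.0753]  x^+=[3.8852, -1.6364]  P^+=[0.2049 -0.2490; -0.2490 2.3460]
step 5: x^-=[4.8463, -1.1375]  P^-=[0.7793 -0.7066; -0.7066 3.2732]  S=[0.9465]  K=[0.7712; -0.5045]  nu=[-2.4867]  x^+=[2.9287, 0.1169]  P^+=[0.2165 -0.3384; -0.3384 3.0323]

x_post = [2.9287, 0.1169]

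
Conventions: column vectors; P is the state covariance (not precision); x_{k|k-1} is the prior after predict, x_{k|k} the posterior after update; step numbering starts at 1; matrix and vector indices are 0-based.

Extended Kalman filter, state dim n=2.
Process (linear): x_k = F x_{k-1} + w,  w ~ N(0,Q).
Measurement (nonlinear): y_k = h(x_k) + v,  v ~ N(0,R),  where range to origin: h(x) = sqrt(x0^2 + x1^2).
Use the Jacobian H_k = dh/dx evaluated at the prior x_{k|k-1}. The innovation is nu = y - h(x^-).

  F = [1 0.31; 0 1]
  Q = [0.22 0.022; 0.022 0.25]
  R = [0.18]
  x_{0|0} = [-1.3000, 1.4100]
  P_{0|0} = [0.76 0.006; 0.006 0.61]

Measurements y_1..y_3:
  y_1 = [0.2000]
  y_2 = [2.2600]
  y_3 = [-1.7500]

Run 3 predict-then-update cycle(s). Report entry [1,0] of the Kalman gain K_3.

K[1,0] = 0.5921

step 1: x^-=[-0.8629, 1.4100]  P^-=[1.0423 0.2171; 0.2171 0.8600]  H_jac=[-0.5220 0.8529]  S=[0.8964]  K=[-0.4004; 0.6919]  nu=[-1.4531]  x^+=[-0.2811, 0.4046]  P^+=[0.8986 0.4654; 0.4654 0.4309]
step 2: x^-=[-0.1556, 0.4046]  P^-=[1.4486 0.6210; 0.6210 0.6809]  H_jac=[-0.3590 0.9333]  S=[0.5436]  K=[0.1094; 0.7588]  nu=[1.8265]  x^+=[0.0442, 1.7905]  P^+=[1.4421 0.5759; 0.5759 0.3679]
step 3: x^-=[0.5993, 1.7905]  P^-=[2.0545 0.7119; 0.7119 0.6179]  H_jac=[0.3174 0.9483]  S=[1.3712]  K=[0.9679; 0.5921]  nu=[-3.6381]  x^+=[-2.9222, -0.3637]  P^+=[0.7698 -0.0739; -0.0739 0.1371]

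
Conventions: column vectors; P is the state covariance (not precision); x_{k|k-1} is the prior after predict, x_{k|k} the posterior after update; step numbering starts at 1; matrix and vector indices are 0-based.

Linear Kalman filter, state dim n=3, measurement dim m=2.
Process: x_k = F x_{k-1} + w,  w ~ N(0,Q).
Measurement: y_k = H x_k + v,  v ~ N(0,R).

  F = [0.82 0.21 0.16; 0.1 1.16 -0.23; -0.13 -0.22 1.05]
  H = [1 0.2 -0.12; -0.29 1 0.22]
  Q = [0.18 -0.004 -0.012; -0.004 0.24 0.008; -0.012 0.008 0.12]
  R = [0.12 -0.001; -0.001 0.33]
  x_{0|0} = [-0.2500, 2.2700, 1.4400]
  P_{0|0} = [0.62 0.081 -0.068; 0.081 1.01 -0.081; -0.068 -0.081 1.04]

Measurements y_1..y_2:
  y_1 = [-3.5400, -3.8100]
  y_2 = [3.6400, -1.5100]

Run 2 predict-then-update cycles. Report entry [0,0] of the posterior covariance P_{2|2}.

step 1: x^-=[0.5021, 2.2770, 1.0451]  P^-=[0.6727 0.3340 -0.0390; 0.3340 1.7254 -0.6349; -0.0390 -0.6349 1.3866]  S=[1.0551 0.4653; 0.4653 1.7110]  K=[0.7633 -0.1314; 0.3773 0.7676; -0.2647 -0.1142]  nu=[-4.3721, -6.1713]  x^+=[-2.0240, -4.1095, 2.9069]  P^+=[0.1218 -0.0468 0.1728; -0.0468 0.2976 -0.2650; 0.1728 -0.2650 1.2622]
step 2: x^-=[-2.0575, -5.6380, 4.2195]  P^-=[0.3188 -0.0797 0.2791; -0.0797 0.8311 -0.6791; 0.2791 -0.6791 1.6007]  S=[0.4288 0.0782; 0.0782 0.9771]  K=[0.6584 -0.1660; 0.2642 0.7001; -0.0381 -0.4144]  nu=[7.3315, 2.6030]  x^+=[2.3374, -1.8786, 2.8611]  P^+=[0.1231 -0.0733 0.2435; -0.0733 0.2933 -0.3806; 0.2435 -0.3806 1.4297]

P_post[0,0] = 0.1231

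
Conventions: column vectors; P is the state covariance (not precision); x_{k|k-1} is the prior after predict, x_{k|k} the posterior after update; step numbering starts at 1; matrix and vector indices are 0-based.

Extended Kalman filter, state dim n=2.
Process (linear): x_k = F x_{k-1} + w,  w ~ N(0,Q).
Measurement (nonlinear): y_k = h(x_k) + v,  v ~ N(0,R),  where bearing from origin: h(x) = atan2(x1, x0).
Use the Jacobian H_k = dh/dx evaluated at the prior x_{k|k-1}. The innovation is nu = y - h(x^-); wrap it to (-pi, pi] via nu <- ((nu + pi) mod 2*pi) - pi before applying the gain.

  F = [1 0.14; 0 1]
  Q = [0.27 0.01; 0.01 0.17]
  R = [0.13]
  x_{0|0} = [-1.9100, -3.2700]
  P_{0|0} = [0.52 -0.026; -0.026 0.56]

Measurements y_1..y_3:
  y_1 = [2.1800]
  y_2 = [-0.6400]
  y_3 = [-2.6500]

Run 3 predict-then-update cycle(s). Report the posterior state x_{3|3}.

step 1: x^-=[-2.3678, -3.2700]  P^-=[0.7937 0.0624; 0.0624 0.7300]  H_jac=[0.2006 -0.1453]  S=[0.1737]  K=[0.8645; -0.5384]  nu=[-1.9057]  x^+=[-4.0152, -2.2440]  P^+=[0.6639 0.1433; 0.1433 0.6796]
step 2: x^-=[-4.3293, -2.2440]  P^-=[0.9873 0.2484; 0.2484 0.8496]  H_jac=[0.0944 -0.1821]  S=[0.1584]  K=[0.3027; -0.8285]  nu=[2.0234]  x^+=[-3.7169, -3.9204]  P^+=[0.9728 0.2881; 0.2881 0.7409]
step 3: x^-=[-4.2658, -3.9204]  P^-=[1.3380 0.4019; 0.4019 0.9109]  H_jac=[0.1168 -0.1271]  S=[0.1510]  K=[0.6965; -0.4557]  nu=[-0.2516]  x^+=[-4.4411, -3.8057]  P^+=[1.2647 0.4498; 0.4498 0.8795]

x_post = [-4.4411, -3.8057]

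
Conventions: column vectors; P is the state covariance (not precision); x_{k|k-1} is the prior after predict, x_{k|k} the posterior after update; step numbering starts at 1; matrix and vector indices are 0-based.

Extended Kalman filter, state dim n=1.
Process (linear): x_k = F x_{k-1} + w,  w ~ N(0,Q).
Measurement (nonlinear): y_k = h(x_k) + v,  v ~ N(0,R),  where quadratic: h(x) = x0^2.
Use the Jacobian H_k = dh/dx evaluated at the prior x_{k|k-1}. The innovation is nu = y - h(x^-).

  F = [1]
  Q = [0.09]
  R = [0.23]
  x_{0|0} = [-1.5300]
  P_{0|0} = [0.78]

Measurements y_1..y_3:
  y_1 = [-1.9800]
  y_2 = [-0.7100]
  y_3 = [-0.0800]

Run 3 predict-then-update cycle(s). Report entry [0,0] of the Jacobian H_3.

H_jac[0,0] = -0.0960

step 1: x^-=[-1.5300]  P^-=[0.8700]  H_jac=[-3.0600]  S=[8.3763]  K=[-0.3178]  nu=[-4.3209]  x^+=[-0.1567]  P^+=[0.0239]
step 2: x^-=[-0.1567]  P^-=[0.1139]  H_jac=[-0.3134]  S=[0.2412]  K=[-0.1480]  nu=[-0.7346]  x^+=[-0.0480]  P^+=[0.1086]
step 3: x^-=[-0.0480]  P^-=[0.1986]  H_jac=[-0.0960]  S=[0.2318]  K=[-0.0822]  nu=[-0.0823]  x^+=[-0.0412]  P^+=[0.1970]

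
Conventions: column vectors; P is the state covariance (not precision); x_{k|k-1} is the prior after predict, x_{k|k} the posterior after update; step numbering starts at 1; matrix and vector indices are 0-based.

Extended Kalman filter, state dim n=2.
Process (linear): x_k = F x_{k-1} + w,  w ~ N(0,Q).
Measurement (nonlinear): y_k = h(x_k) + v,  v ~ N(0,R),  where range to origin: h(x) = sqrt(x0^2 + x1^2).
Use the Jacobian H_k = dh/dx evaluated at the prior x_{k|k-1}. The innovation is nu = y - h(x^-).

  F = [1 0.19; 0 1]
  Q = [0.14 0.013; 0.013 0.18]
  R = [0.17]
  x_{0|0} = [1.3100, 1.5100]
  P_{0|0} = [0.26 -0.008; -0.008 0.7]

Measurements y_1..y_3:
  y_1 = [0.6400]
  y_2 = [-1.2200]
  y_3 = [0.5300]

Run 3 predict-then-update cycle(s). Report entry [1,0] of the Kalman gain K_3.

K[1,0] = -0.3562

step 1: x^-=[1.5969, 1.5100]  P^-=[0.4222 0.1380; 0.1380 0.8800]  H_jac=[0.7266 0.6871]  S=[0.9461]  K=[0.4245; 0.7450]  nu=[-1.5578]  x^+=[0.9357, 0.3494]  P^+=[0.2518 -0.1612; -0.1612 0.3548]
step 2: x^-=[1.0020, 0.3494]  P^-=[0.3433 -0.0808; -0.0808 0.5348]  H_jac=[0.9442 0.3293]  S=[0.4838]  K=[0.6150; 0.2063]  nu=[-2.2812]  x^+=[-0.4009, -0.1212]  P^+=[0.1603 -0.1422; -0.1422 0.5142]
step 3: x^-=[-0.4239, -0.1212]  P^-=[0.2648 -0.0315; -0.0315 0.6942]  H_jac=[-0.9615 -0.2748]  S=[0.4506]  K=[-0.5459; -0.3562]  nu=[0.0891]  x^+=[-0.4726, -0.1529]  P^+=[0.1306 -0.1191; -0.1191 0.6371]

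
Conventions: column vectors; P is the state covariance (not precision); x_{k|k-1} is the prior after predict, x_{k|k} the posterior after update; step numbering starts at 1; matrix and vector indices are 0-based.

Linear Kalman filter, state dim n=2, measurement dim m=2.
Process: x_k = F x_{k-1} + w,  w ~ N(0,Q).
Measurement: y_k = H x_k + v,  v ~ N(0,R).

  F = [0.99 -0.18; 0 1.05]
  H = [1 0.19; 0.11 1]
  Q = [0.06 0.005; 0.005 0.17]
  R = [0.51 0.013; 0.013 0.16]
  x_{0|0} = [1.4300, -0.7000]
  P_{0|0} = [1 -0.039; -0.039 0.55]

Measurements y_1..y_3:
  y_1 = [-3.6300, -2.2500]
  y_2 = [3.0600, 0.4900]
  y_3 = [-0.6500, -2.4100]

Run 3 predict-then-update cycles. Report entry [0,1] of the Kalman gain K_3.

step 1: x^-=[1.5417, -0.7350]  P^-=[1.0718 -0.1395; -0.1395 0.7764]  S=[1.5568 0.1360; 0.1360 0.9187]  K=[0.6823 -0.1245; -0.0681 0.8385]  nu=[-5.0320, -1.6846]  x^+=[-1.6820, -1.8048]  P^+=[0.3559 -0.0502; -0.0502 0.1388]
step 2: x^-=[-1.3403, -1.8951]  P^-=[0.4312 -0.0734; -0.0734 0.3230]  S=[0.9250 0.0469; 0.0469 0.4721]  K=[0.4562 -0.1003; -0.0471 0.6718]  nu=[4.7603, 2.5325]  x^+=[0.5773, -0.4177]  P^+=[0.2383 -0.0363; -0.0363 0.1109]
step 3: x^-=[0.6467, -0.4386]  P^-=[0.3101 -0.0537; -0.0537 0.2922]  S=[0.8102 0.0478; 0.0478 0.4442]  K=[0.3751 -0.0845; -0.0360 0.6485]  nu=[-1.2133, -2.0425]  x^+=[0.3642, -1.7195]  P^+=[0.1959 -0.0302; -0.0302 0.1066]

K[0,1] = -0.0845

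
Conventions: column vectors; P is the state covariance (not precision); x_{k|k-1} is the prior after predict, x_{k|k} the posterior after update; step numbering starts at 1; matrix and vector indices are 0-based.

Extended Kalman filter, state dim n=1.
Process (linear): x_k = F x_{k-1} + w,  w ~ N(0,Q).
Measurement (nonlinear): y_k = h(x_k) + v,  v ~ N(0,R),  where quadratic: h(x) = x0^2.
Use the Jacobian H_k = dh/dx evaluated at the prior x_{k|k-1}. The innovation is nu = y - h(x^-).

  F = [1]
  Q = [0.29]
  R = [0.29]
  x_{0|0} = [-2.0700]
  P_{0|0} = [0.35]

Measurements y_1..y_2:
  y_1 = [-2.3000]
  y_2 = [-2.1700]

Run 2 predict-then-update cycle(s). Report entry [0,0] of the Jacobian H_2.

H_jac[0,0] = -1.0408

step 1: x^-=[-2.0700]  P^-=[0.6400]  H_jac=[-4.1400]  S=[11.2593]  K=[-0.2353]  nu=[-6.5849]  x^+=[-0.5204]  P^+=[0.0165]
step 2: x^-=[-0.5204]  P^-=[0.3065]  H_jac=[-1.0408]  S=[0.6220]  K=[-0.5128]  nu=[-2.4408]  x^+=[0.7313]  P^+=[0.1429]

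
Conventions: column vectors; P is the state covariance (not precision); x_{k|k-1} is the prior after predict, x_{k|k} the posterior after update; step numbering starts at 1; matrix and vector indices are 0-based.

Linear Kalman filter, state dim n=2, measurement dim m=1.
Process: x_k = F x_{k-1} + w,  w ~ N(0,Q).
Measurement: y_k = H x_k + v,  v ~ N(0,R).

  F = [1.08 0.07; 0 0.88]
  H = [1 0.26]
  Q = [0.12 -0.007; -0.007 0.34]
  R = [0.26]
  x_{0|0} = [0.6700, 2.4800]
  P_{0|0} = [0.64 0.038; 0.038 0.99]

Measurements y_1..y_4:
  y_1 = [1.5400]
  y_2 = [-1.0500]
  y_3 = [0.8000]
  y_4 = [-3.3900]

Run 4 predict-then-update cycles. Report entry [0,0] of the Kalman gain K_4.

K[0,0] = 0.4675

step 1: x^-=[0.8972, 2.1824]  P^-=[0.8771 0.0901; 0.0901 1.1067]  S=[1.2588]  K=[0.7154; 0.3002]  nu=[0.0754]  x^+=[0.9511, 2.2050]  P^+=[0.2329 -0.1802; -0.1802 0.9932]
step 2: x^-=[1.1816, 1.9404]  P^-=[0.3692 -0.1171; -0.1171 1.1092]  S=[0.6433]  K=[0.5266; 0.2663]  nu=[-2.7361]  x^+=[-0.2593, 1.2119]  P^+=[0.1908 -0.2073; -0.2073 1.0636]
step 3: x^-=[-0.1952, 1.0664]  P^-=[0.3164 -0.1385; -0.1385 1.1636]  S=[0.5831]  K=[0.4809; 0.2813]  nu=[0.7179]  x^+=[0.1501, 1.2684]  P^+=[0.1816 -0.2174; -0.2174 1.1175]
step 4: x^-=[0.2509, 1.1162]  P^-=[0.3044 -0.1448; -0.1448 1.2054]  S=[0.5706]  K=[0.4675; 0.2955]  nu=[-3.9311]  x^+=[-1.5869, -0.0455]  P^+=[0.1797 -0.2236; -0.2236 1.1555]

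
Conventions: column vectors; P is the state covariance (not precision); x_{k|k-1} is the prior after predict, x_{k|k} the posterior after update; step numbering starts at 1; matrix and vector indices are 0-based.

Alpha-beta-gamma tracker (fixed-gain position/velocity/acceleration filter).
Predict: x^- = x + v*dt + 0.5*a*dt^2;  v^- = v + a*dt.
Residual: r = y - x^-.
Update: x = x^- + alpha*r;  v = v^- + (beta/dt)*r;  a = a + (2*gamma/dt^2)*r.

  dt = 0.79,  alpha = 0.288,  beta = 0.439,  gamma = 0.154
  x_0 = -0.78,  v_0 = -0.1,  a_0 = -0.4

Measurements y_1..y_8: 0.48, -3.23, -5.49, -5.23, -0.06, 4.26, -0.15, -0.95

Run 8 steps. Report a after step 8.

step 1: x_pred=-0.9838  r=1.4638  x^+=-0.5622  v^+=0.3974  a^+=0.3224
step 2: x_pred=-0.1477  r=-3.0823  x^+=-1.0354  v^+=-1.0607  a^+=-1.1988
step 3: x_pred=-2.2474  r=-3.2426  x^+=-3.1813  v^+=-3.8096  a^+=-2.7990
step 4: x_pred=-7.0643  r=1.8343  x^+=-6.5360  v^+=-5.0015  a^+=-1.8938
step 5: x_pred=-11.0782  r=11.0182  x^+=-7.9049  v^+=-0.3748  a^+=3.5438
step 6: x_pred=-7.0952  r=11.3552  x^+=-3.8249  v^+=8.7348  a^+=9.1477
step 7: x_pred=5.9302  r=-6.0802  x^+=4.1791  v^+=12.5828  a^+=6.1471
step 8: x_pred=16.0377  r=-16.9877  x^+=11.1453  v^+=7.9991  a^+=-2.2365

a_post = -2.2365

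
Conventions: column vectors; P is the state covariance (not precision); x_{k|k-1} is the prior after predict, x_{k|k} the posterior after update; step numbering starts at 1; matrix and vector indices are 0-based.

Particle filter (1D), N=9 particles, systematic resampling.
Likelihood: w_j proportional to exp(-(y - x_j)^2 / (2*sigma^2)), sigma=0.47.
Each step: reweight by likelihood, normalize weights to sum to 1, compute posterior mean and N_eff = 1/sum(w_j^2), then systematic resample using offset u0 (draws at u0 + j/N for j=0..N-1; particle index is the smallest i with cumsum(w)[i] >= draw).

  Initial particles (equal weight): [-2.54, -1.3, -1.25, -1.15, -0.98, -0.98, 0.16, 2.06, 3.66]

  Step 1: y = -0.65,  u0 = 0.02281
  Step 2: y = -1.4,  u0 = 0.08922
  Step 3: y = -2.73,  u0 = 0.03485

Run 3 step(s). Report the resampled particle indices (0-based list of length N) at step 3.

step 1: w=[0.0001, 0.1207, 0.1390, 0.1783, 0.2454, 0.2454, 0.0711, 0.0000, 0.0000]  mean=-1.0055  Neff=5.2307  idx=[1, 2, 2, 3, 4, 4, 5, 5, 5]
step 2: w=[0.1377, 0.1338, 0.1338, 0.1223, 0.0945, 0.0945, 0.0945, 0.0945, 0.0945]  mean=-1.1171  Neff=8.7444  idx=[0, 1, 2, 3, 4, 5, 6, 7, 8]
step 3: w=[0.3032, 0.2181, 0.2181, 0.1091, 0.0303, 0.0303, 0.0303, 0.0303, 0.0303]  mean=-1.2133  Neff=4.9126  idx=[0, 0, 0, 1, 1, 2, 2, 3, 6]

resampled_idx = [0, 0, 0, 1, 1, 2, 2, 3, 6]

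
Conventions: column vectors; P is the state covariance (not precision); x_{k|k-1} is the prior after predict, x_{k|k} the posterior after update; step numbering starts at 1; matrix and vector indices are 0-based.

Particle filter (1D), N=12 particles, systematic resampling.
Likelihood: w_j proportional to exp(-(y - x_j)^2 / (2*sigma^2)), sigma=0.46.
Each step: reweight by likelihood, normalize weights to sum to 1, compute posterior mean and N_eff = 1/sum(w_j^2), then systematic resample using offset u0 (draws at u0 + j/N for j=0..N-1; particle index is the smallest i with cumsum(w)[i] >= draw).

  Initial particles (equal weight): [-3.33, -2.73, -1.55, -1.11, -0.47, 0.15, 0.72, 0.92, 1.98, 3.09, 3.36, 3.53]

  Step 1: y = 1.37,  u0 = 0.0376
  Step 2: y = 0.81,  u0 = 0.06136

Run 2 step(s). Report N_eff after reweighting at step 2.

step 1: w=[0.0000, 0.0000, 0.0000, 0.0000, 0.0002, 0.0207, 0.2569, 0.4321, 0.2894, 0.0006, 0.0001, 0.0000]  mean=1.1607  Neff=2.9687  idx=[6, 6, 6, 7, 7, 7, 7, 7, 7, 8, 8, 8]
step 2: w=[0.1103, 0.1103, 0.1103, 0.1093, 0.1093, 0.1093, 0.1093, 0.1093, 0.1093, 0.0044, 0.0044, 0.0044]  mean=0.8679  Neff=9.2388  idx=[0, 1, 2, 2, 3, 4, 5, 5, 6, 7, 8, 8]

N_eff = 9.2388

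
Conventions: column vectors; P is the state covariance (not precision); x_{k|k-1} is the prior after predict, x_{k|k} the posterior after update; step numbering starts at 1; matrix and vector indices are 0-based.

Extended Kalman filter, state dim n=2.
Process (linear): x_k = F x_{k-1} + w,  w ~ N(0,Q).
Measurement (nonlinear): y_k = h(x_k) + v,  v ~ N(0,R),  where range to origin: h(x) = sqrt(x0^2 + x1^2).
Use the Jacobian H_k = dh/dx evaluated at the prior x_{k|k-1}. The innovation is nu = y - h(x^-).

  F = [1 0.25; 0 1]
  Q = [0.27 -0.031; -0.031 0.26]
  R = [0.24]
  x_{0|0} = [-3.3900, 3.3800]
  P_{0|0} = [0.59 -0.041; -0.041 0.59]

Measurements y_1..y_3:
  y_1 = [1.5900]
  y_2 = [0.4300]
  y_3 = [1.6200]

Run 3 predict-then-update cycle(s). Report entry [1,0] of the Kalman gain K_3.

step 1: x^-=[-2.5450, 3.3800]  P^-=[0.8764 0.0755; 0.0755 0.8500]  H_jac=[-0.6015 0.7989]  S=[1.0270]  K=[-0.4546; 0.6170]  nu=[-2.6410]  x^+=[-1.3445, 1.7506]  P^+=[0.6642 0.3635; 0.3635 0.4591]
step 2: x^-=[-0.9068, 1.7506]  P^-=[1.1446 0.4473; 0.4473 0.7191]  H_jac=[-0.4600 0.8879]  S=[0.6837]  K=[-0.1891; 0.6329]  nu=[-1.5415]  x^+=[-0.6153, 0.7749]  P^+=[1.1202 0.5291; 0.5291 0.4452]
step 3: x^-=[-0.4215, 0.7749]  P^-=[1.6826 0.6094; 0.6094 0.7052]  H_jac=[-0.4778 0.8784]  S=[0.6567]  K=[-0.4091; 0.4998]  nu=[0.7378]  x^+=[-0.7234, 1.1437]  P^+=[1.5727 0.7437; 0.7437 0.5411]

K[1,0] = 0.4998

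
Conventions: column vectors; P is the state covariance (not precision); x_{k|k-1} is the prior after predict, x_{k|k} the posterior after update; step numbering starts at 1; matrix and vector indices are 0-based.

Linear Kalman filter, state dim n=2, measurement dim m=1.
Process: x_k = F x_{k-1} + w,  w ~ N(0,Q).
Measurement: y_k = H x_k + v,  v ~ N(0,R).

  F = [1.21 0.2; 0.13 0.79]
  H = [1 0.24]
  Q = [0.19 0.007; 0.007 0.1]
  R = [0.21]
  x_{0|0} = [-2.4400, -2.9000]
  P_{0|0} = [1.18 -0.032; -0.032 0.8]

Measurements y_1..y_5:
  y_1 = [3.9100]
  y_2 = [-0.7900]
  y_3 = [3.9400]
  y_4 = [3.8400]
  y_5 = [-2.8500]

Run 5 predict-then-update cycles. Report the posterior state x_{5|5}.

x_post = [-0.2257, -0.6286]

step 1: x^-=[-3.5324, -2.6082]  P^-=[1.9342 0.2876; 0.2876 0.6126]  S=[2.3175]  K=[0.8644; 0.1875]  nu=[8.0684]  x^+=[3.4417, -1.0950]  P^+=[0.2027 -0.0881; -0.0881 0.5311]
step 2: x^-=[3.9454, -0.4177]  P^-=[0.4653 0.0363; 0.0363 0.4168]  S=[0.7168]  K=[0.6614; 0.1902]  nu=[-4.6352]  x^+=[0.8799, -1.2993]  P^+=[0.1518 -0.0539; -0.0539 0.3909]
step 3: x^-=[0.8048, -0.9121]  P^-=[0.4018 0.0397; 0.0397 0.3355]  S=[0.6502]  K=[0.6327; 0.1849]  nu=[3.3541]  x^+=[2.9268, -0.2918]  P^+=[0.1416 -0.0363; -0.0363 0.3132]
step 4: x^-=[3.4831, 0.1500]  P^-=[0.3922 0.0431; 0.0431 0.2904]  S=[0.6396]  K=[0.6294; 0.1763]  nu=[0.3210]  x^+=[3.6851, 0.2066]  P^+=[0.1389 -0.0279; -0.0279 0.2705]
step 5: x^-=[4.5002, 0.6422]  P^-=[0.3906 0.0442; 0.0442 0.2654]  S=[0.6371]  K=[0.6298; 0.1694]  nu=[-7.5044]  x^+=[-0.2257, -0.6286]  P^+=[0.1379 -0.0238; -0.0238 0.2472]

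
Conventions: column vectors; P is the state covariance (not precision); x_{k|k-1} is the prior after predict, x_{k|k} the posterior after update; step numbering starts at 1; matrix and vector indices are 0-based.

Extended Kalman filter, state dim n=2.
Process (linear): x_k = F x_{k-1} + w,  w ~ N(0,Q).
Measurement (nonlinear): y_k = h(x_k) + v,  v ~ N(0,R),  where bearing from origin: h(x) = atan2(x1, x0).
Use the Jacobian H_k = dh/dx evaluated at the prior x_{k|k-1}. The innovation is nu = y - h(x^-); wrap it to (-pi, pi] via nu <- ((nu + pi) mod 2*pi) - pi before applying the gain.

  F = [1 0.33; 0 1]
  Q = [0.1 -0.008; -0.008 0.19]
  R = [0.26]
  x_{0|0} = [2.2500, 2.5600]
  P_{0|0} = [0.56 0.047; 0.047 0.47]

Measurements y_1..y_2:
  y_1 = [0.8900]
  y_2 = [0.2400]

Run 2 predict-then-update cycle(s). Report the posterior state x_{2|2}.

step 1: x^-=[3.0948, 2.5600]  P^-=[0.7422 0.1941; 0.1941 0.6600]  H_jac=[-0.1587 0.1918]  S=[0.2912]  K=[-0.2766; 0.3291]  nu=[0.1989]  x^+=[3.0398, 2.6255]  P^+=[0.7199 0.2206; 0.2206 0.6285]
step 2: x^-=[3.9062, 2.6255]  P^-=[1.0340 0.4200; 0.4200 0.8185]  H_jac=[-0.1185 0.1763]  S=[0.2824]  K=[-0.1717; 0.3348]  nu=[-0.3518]  x^+=[3.9666, 2.5077]  P^+=[1.0256 0.4362; 0.4362 0.7868]

x_post = [3.9666, 2.5077]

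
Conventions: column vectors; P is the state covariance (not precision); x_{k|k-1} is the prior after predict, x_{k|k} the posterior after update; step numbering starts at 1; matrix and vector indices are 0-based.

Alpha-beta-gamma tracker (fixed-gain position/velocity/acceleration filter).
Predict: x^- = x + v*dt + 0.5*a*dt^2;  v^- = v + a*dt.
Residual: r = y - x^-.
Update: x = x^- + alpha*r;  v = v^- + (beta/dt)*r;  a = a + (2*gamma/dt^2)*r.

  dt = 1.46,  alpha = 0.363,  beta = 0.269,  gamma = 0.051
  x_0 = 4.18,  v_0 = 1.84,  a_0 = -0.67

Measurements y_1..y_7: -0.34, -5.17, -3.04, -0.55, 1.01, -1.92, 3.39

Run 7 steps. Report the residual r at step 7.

step 1: x_pred=6.1523  r=-6.4923  x^+=3.7956  v^+=-0.3344  a^+=-0.9807
step 2: x_pred=2.2622  r=-7.4322  x^+=-0.4357  v^+=-3.1355  a^+=-1.3363
step 3: x_pred=-6.4378  r=3.3978  x^+=-5.2044  v^+=-4.4605  a^+=-1.1737
step 4: x_pred=-12.9677  r=12.4177  x^+=-8.4600  v^+=-3.8862  a^+=-0.5795
step 5: x_pred=-14.7516  r=15.7616  x^+=-9.0301  v^+=-1.8283  a^+=0.1747
step 6: x_pred=-11.5132  r=9.5932  x^+=-8.0309  v^+=0.1943  a^+=0.6337
step 7: x_pred=-7.0718  r=10.4618  x^+=-3.2742  v^+=3.0471  a^+=1.1344

resid = 10.4618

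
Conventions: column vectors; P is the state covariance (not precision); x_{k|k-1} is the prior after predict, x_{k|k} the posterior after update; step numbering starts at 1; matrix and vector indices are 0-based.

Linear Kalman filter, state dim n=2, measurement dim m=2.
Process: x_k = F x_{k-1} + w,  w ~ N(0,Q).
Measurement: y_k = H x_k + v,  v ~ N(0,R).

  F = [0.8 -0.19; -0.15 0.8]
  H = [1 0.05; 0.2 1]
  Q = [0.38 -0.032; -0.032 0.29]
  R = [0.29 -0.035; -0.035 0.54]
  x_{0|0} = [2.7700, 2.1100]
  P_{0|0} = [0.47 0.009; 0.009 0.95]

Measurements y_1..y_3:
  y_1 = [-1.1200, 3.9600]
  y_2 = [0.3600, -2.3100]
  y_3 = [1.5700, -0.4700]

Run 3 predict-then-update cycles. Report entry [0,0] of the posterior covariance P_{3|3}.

P_post[0,0] = 0.1918

step 1: x^-=[1.8151, 1.2725]  P^-=[0.7124 -0.2268; -0.2268 0.9064]  S=[0.9819 -0.0763; -0.0763 1.3842]  K=[0.7122 -0.0217; -0.1371 0.6145]  nu=[-2.9987, 2.3245]  x^+=[-0.3710, 3.1120]  P^+=[0.2112 -0.0789; -0.0789 0.3524]
step 2: x^-=[-0.8881, 2.5452]  P^-=[0.5519 -0.1636; -0.1636 0.5392]  S=[0.8269 -0.0629; -0.0629 1.0358]  K=[0.6567 -0.0115; -0.1287 0.4812]  nu=[1.1208, -4.6776]  x^+=[-0.0982, 0.1504]  P^+=[0.1942 -0.0681; -0.0681 0.2779]
step 3: x^-=[-0.1071, 0.1350]  P^-=[0.5350 -0.1430; -0.1430 0.4886]  S=[0.8120 -0.0480; -0.0480 0.9928]  K=[0.6499 -0.0049; -0.1190 0.4576]  nu=[1.6704, -0.5836]  x^+=[0.9812, -0.3308]  P^+=[0.1918 -0.0637; -0.0637 0.2640]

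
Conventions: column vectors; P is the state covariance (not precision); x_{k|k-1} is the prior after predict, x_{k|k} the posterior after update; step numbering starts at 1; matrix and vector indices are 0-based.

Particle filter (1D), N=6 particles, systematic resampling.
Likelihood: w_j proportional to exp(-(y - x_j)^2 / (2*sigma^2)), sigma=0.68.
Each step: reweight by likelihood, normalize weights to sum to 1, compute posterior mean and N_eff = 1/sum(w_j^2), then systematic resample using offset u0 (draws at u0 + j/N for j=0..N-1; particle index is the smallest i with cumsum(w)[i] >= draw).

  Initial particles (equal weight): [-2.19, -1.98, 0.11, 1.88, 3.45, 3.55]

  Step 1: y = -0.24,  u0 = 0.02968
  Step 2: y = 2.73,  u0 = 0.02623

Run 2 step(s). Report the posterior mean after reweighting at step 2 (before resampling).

step 1: w=[0.0175, 0.0404, 0.9339, 0.0083, 0.0000, 0.0000]  mean=0.0001  Neff=1.1439  idx=[1, 2, 2, 2, 2, 2]
step 2: w=[0.0000, 0.2000, 0.2000, 0.2000, 0.2000, 0.2000]  mean=0.1100  Neff=5.0000  idx=[1, 1, 2, 3, 4, 5]

post_mean = 0.1100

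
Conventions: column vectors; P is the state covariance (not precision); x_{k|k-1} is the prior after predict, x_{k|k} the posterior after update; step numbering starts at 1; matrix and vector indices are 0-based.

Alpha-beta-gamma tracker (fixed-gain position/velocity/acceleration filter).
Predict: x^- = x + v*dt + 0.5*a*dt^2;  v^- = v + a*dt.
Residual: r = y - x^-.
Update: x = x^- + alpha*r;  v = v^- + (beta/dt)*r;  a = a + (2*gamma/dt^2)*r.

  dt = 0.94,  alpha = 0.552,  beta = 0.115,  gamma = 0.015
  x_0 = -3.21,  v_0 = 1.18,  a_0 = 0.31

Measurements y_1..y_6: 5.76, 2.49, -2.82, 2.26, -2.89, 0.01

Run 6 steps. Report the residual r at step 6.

step 1: x_pred=-1.9638  r=7.7238  x^+=2.2997  v^+=2.4163  a^+=0.5722
step 2: x_pred=4.8239  r=-2.3339  x^+=3.5356  v^+=2.6687  a^+=0.4930
step 3: x_pred=6.2620  r=-9.0820  x^+=1.2487  v^+=2.0210  a^+=0.1846
step 4: x_pred=3.2301  r=-0.9701  x^+=2.6946  v^+=2.0759  a^+=0.1517
step 5: x_pred=4.7130  r=-7.6030  x^+=0.5161  v^+=1.2884  a^+=-0.1064
step 6: x_pred=1.6802  r=-1.6702  x^+=0.7583  v^+=0.9840  a^+=-0.1631

resid = -1.6702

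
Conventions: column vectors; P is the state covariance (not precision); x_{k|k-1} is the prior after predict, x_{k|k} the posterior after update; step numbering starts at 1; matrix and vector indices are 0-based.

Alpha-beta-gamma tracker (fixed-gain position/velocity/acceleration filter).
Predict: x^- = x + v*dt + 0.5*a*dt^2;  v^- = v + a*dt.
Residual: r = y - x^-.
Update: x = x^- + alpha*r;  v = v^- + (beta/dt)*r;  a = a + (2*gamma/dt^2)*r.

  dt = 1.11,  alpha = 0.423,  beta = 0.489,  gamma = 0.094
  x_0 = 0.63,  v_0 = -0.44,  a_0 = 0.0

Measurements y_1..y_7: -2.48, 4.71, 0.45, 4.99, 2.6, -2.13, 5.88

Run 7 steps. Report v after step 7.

v_post = -1.2816

step 1: x_pred=0.1416  r=-2.6216  x^+=-0.9673  v^+=-1.5949  a^+=-0.4000
step 2: x_pred=-2.9841  r=7.6941  x^+=0.2705  v^+=1.3506  a^+=0.7740
step 3: x_pred=2.2465  r=-1.7965  x^+=1.4866  v^+=1.4183  a^+=0.4999
step 4: x_pred=3.3689  r=1.6211  x^+=4.0546  v^+=2.6874  a^+=0.7472
step 5: x_pred=7.4979  r=-4.8979  x^+=5.4261  v^+=1.3591  a^+=-0.0001
step 6: x_pred=6.9346  r=-9.0646  x^+=3.1003  v^+=-2.6344  a^+=-1.3832
step 7: x_pred=-0.6761  r=6.5561  x^+=2.0972  v^+=-1.2816  a^+=-0.3829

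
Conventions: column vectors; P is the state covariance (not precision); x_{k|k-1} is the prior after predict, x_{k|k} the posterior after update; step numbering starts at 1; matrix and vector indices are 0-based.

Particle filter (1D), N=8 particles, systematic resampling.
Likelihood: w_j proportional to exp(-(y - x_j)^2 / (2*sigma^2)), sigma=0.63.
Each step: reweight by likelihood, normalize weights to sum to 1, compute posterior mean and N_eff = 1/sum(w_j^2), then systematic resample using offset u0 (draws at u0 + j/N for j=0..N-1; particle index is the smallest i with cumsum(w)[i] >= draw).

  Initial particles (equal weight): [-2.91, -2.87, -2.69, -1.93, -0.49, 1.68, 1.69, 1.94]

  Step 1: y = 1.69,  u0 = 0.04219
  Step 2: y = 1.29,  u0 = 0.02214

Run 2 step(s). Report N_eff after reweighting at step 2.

N_eff = 7.8609

step 1: w=[0.0000, 0.0000, 0.0000, 0.0000, 0.0009, 0.3416, 0.3417, 0.3158]  mean=1.7637  Neff=3.0011  idx=[5, 5, 5, 6, 6, 6, 7, 7]
step 2: w=[0.1353, 0.1353, 0.1353, 0.1339, 0.1339, 0.1339, 0.0962, 0.0962]  mean=1.7340  Neff=7.8609  idx=[0, 1, 2, 2, 3, 4, 5, 6]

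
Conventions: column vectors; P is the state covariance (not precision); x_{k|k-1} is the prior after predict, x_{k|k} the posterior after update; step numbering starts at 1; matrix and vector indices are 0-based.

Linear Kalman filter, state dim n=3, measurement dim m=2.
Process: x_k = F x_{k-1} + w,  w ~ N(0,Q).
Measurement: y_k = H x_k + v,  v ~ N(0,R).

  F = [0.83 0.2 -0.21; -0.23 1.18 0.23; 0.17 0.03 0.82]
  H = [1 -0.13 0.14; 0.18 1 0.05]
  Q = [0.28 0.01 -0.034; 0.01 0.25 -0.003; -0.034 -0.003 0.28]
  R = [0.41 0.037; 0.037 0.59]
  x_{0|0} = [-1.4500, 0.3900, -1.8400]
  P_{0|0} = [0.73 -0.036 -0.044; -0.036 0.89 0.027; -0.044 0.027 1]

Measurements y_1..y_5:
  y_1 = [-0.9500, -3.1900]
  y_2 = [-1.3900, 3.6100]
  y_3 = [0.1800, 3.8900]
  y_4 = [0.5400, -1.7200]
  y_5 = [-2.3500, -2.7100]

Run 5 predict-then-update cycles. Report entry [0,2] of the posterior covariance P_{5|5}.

step 1: x^-=[-0.7391, 0.3705, -1.7436]  P^-=[0.8637 -0.0172 -0.1241; -0.0172 1.6196 0.2145; -0.1241 0.2145 0.9630]  S=[1.2819 -0.0088; -0.0088 2.2530]  K=[0.6624 0.0612; -0.1493 0.7217; -0.0127 0.1066]  nu=[0.0814, -3.3403]  x^+=[-0.8897, -2.0522, -2.1007]  P^+=[0.2935 0.0142 -0.1274; 0.0142 0.4158 0.0385; -0.1274 0.0385 0.9372]
step 2: x^-=[-0.7077, -2.7001, -1.9354]  P^-=[0.5861 -0.0182 -0.2267; -0.0182 0.9207 0.2363; -0.2267 0.2363 0.8855]  S=[0.9616 0.0257; 0.0257 1.5449]  K=[0.5778 0.0395; -0.1251 0.6036; -0.1430 0.1576]  nu=[-0.7623, 6.5343]  x^+=[-0.8899, 1.3392, -0.7967]  P^+=[0.2614 0.0056 -0.1591; 0.0056 0.3467 0.0749; -0.1591 0.0749 0.8286]
step 3: x^-=[-0.3034, 1.6017, -0.7644]  P^-=[0.5615 -0.0460 -0.2282; -0.0460 0.8449 0.2532; -0.2282 0.2532 0.8044]  S=[0.9404 0.0056; 0.0056 1.4597]  K=[0.5693 0.0277; -0.1315 0.5823; -0.1589 0.1735]  nu=[0.7987, 2.3811]  x^+=[0.2173, 2.8832, -0.4783]  P^+=[0.2554 -0.0010 -0.1507; -0.0010 0.3345 0.0867; -0.1507 0.0867 0.7371]
step 4: x^-=[0.8574, 3.2422, -0.2687]  P^-=[0.5467 -0.0499 -0.2064; -0.0499 0.8319 0.2447; -0.2064 0.2447 0.7455]  S=[0.9317 0.0009; 0.0009 1.4442]  K=[0.5627 0.0261; -0.1334 0.5783; -0.1438 0.1696]  nu=[0.1417, -5.1031]  x^+=[0.8040, 0.2720, -1.1547]  P^+=[0.2507 -0.0020 -0.1375; -0.0020 0.3324 0.0853; -0.1375 0.0853 0.6848]
step 5: x^-=[0.9642, -0.1295, -0.8020]  P^-=[0.5363 -0.0445 -0.1899; -0.0445 0.8242 0.2314; -0.1899 0.2314 0.7138]  S=[0.9242 0.0046; 0.0046 1.4371]  K=[0.5576 0.0279; -0.1319 0.5764; -0.1307 0.1625]  nu=[-3.2188, -2.7140]  x^+=[-0.9063, -1.2695, -0.8223]  P^+=[0.2476 -0.0010 -0.1294; -0.0010 0.3313 0.0813; -0.1294 0.0813 0.6603]

P_post[0,2] = -0.1294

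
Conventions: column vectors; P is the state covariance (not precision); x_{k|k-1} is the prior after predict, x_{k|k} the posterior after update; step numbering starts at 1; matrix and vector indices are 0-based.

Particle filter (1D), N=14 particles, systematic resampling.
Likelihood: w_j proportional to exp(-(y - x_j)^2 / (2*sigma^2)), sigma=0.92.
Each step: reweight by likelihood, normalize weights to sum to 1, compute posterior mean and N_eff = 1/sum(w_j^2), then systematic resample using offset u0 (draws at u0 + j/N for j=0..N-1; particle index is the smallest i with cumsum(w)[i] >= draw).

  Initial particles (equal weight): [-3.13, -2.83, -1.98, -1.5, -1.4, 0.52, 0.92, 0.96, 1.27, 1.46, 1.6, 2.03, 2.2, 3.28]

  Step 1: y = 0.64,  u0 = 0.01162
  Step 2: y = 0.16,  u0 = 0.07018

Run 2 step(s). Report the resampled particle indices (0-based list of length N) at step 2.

step 1: w=[0.0000, 0.0001, 0.0031, 0.0118, 0.0151, 0.1747, 0.1682, 0.1659, 0.1394, 0.1185, 0.1022, 0.0563, 0.0418, 0.0029]  mean=1.0888  Neff=7.3769  idx=[3, 5, 5, 6, 6, 6, 7, 7, 8, 8, 9, 10, 10, 11]
step 2: w=[0.0258, 0.1219, 0.1219, 0.0935, 0.0935, 0.0935, 0.0901, 0.0901, 0.0635, 0.0635, 0.0485, 0.0387, 0.0387, 0.0167]  mean=0.9089  Neff=11.5526  idx=[1, 1, 2, 3, 3, 4, 5, 6, 7, 7, 8, 9, 11, 13]

resampled_idx = [1, 1, 2, 3, 3, 4, 5, 6, 7, 7, 8, 9, 11, 13]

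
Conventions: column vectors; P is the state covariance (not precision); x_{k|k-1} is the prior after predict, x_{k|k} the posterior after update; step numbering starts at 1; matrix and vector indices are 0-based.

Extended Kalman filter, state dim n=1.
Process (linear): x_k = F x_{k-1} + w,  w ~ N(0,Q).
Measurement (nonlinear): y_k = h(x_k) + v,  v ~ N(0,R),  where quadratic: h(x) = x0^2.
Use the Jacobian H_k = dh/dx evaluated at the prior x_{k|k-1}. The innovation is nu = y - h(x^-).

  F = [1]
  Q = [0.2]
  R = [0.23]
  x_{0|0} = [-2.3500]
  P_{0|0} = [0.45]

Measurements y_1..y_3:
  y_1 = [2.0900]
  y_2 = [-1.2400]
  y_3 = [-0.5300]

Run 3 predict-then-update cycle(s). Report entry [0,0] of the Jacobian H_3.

step 1: x^-=[-2.3500]  P^-=[0.6500]  H_jac=[-4.7000]  S=[14.5885]  K=[-0.2094]  nu=[-3.4325]  x^+=[-1.6312]  P^+=[0.0102]
step 2: x^-=[-1.6312]  P^-=[0.2102]  H_jac=[-3.2624]  S=[2.4677]  K=[-0.2780]  nu=[-3.9008]  x^+=[-0.5470]  P^+=[0.0196]
step 3: x^-=[-0.5470]  P^-=[0.2196]  H_jac=[-1.0939]  S=[0.4928]  K=[-0.4875]  nu=[-0.8292]  x^+=[-0.1428]  P^+=[0.1025]

H_jac[0,0] = -1.0939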